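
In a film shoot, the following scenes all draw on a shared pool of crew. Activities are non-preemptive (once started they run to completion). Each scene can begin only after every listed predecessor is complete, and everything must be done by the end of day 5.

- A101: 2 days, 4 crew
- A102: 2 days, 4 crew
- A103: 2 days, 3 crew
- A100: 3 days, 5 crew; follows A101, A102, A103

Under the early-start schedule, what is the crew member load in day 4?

5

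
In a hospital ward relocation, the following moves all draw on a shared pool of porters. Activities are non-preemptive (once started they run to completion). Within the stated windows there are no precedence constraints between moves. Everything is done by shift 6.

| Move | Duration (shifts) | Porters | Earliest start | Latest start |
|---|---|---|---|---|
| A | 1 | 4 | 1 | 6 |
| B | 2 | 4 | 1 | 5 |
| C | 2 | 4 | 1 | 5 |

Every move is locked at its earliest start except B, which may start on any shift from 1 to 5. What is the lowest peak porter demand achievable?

8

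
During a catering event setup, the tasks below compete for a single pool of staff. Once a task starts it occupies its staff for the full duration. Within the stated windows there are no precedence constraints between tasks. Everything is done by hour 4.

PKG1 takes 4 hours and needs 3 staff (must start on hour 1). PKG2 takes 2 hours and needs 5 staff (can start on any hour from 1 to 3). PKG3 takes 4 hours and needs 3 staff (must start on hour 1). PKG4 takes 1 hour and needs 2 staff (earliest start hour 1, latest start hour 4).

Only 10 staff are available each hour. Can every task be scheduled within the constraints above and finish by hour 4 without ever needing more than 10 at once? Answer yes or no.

no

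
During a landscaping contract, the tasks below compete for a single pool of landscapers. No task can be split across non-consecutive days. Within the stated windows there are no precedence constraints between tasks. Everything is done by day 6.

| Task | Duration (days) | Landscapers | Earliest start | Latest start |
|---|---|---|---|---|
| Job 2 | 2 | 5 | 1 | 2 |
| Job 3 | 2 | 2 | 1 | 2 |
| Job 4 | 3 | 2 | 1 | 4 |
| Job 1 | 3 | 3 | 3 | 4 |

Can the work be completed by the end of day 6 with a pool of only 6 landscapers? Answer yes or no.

no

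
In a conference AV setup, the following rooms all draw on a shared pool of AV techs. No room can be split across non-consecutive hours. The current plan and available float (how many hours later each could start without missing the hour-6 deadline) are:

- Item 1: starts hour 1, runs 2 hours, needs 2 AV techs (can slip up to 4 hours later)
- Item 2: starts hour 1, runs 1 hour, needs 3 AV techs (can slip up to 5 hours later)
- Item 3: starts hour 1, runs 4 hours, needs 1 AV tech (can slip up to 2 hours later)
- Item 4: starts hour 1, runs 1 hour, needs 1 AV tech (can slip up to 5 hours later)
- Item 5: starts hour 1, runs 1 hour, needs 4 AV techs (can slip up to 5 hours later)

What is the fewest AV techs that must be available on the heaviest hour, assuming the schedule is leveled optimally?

Early-start (Item 1@1, Item 2@1, Item 3@1, Item 4@1, Item 5@1) gives peak 11: h1:11  h2:3  h3:1  h4:1  h5:0  h6:0.
Shift Item 2→3, Item 5→5.
Schedule Item 1@1, Item 2@3, Item 3@1, Item 4@1, Item 5@5: h1:4  h2:3  h3:4  h4:1  h5:4  h6:0 — peak 4.

4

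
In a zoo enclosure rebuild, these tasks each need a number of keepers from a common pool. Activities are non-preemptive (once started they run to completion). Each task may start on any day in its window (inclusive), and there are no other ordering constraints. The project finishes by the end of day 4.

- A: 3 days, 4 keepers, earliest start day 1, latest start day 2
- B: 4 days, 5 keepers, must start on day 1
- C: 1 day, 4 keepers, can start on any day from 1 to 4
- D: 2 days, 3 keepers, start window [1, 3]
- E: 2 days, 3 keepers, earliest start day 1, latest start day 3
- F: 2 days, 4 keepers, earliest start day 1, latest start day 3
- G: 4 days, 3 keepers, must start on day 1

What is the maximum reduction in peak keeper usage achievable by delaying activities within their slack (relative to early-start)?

8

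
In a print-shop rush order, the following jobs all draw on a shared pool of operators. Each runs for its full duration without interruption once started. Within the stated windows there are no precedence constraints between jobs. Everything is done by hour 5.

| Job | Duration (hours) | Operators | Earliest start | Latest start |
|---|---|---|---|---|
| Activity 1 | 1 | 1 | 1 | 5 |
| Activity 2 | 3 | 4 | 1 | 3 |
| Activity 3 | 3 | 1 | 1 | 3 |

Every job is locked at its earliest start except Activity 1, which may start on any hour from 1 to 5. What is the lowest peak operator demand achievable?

Activity 1@1: h1:6  h2:5  h3:5  h4:0  h5:0 → peak 6
Activity 1@2: h1:5  h2:6  h3:5  h4:0  h5:0 → peak 6
Activity 1@3: h1:5  h2:5  h3:6  h4:0  h5:0 → peak 6
Activity 1@4: h1:5  h2:5  h3:5  h4:1  h5:0 → peak 5
Activity 1@5: h1:5  h2:5  h3:5  h4:0  h5:1 → peak 5
Best is Activity 1@4, peak 5.

5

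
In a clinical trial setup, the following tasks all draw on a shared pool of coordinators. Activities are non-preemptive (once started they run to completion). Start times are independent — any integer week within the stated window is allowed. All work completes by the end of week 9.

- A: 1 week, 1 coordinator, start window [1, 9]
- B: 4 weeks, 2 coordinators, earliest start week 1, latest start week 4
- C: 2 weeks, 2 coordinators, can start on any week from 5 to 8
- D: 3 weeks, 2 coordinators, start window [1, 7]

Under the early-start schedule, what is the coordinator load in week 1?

At early start, week 1 has: A, B, D.
Demand: 1 + 2 + 2 = 5.

5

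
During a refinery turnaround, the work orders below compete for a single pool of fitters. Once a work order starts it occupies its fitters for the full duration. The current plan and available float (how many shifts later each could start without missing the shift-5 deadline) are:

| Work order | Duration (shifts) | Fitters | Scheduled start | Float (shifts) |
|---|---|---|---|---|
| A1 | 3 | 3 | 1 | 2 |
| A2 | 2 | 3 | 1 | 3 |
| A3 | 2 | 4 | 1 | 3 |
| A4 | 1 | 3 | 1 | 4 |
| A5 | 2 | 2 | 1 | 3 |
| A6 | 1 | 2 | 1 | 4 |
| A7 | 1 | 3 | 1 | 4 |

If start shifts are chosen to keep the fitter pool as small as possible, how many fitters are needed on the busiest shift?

Early-start (A1@1, A2@1, A3@1, A4@1, A5@1, A6@1, A7@1) gives peak 20: s1:20  s2:12  s3:3  s4:0  s5:0.
Shift A3→3, A4→4, A6→5, A7→5.
Schedule A1@1, A2@1, A3@3, A4@4, A5@1, A6@5, A7@5: s1:8  s2:8  s3:7  s4:7  s5:5 — peak 8.

8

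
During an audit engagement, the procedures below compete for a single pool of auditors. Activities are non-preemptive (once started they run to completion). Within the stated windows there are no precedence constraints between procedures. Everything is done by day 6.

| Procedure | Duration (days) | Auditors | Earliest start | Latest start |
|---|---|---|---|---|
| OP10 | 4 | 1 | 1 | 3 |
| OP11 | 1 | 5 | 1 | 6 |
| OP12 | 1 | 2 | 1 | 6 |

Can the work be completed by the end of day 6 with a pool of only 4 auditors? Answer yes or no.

no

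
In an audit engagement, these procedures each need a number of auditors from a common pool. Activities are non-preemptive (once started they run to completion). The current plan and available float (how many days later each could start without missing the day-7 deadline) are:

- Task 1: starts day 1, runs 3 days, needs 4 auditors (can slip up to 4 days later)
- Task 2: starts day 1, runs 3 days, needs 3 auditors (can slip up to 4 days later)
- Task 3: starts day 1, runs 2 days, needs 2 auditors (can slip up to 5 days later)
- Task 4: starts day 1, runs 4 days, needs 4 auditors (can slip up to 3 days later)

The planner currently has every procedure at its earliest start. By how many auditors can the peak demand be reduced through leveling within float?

6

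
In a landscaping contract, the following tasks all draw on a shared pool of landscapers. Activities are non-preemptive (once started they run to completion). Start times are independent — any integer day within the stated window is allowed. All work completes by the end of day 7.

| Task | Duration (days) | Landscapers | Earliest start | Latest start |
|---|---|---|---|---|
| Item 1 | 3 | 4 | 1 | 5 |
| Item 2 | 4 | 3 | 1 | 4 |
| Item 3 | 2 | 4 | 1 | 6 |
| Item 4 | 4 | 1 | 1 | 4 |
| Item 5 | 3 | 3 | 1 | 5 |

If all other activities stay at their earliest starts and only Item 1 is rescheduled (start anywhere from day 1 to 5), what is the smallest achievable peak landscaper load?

Item 1@1: d1:15  d2:15  d3:11  d4:4  d5:0  d6:0  d7:0 → peak 15
Item 1@2: d1:11  d2:15  d3:11  d4:8  d5:0  d6:0  d7:0 → peak 15
Item 1@3: d1:11  d2:11  d3:11  d4:8  d5:4  d6:0  d7:0 → peak 11
Item 1@4: d1:11  d2:11  d3:7  d4:8  d5:4  d6:4  d7:0 → peak 11
Item 1@5: d1:11  d2:11  d3:7  d4:4  d5:4  d6:4  d7:4 → peak 11
Best is Item 1@3, peak 11.

11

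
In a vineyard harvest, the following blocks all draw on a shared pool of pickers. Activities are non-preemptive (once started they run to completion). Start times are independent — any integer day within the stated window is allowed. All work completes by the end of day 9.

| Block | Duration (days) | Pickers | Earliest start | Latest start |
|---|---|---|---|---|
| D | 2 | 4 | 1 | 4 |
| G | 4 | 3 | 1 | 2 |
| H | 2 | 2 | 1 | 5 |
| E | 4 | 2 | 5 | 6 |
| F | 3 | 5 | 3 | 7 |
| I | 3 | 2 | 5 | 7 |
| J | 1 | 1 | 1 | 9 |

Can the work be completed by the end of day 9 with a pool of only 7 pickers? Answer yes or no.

no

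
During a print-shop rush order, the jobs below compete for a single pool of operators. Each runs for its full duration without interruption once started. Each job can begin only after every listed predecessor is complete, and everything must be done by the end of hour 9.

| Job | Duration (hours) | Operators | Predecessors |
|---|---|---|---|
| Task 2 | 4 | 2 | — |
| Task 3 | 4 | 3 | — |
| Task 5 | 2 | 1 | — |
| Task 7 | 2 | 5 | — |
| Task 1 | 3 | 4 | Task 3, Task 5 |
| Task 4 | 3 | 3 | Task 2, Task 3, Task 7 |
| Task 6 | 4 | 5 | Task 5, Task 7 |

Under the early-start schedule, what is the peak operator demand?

Early-start schedule: Task 2@1, Task 3@1, Task 5@1, Task 7@1, Task 1@5, Task 4@5, Task 6@3.
Load per hour: hour 1: 11, hour 2: 11, hour 3: 10, hour 4: 10, hour 5: 12, hour 6: 12, hour 7: 7, hour 8: 0, hour 9: 0.
Peak is 12.

12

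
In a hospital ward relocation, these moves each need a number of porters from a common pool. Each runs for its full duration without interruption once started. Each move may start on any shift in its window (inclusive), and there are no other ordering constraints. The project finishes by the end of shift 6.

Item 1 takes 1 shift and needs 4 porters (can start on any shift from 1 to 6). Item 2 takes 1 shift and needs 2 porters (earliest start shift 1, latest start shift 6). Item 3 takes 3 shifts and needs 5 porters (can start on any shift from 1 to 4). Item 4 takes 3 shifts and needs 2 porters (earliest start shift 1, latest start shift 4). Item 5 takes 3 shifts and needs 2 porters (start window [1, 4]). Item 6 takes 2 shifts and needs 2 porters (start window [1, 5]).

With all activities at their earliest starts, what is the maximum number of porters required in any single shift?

17

Early-start schedule: Item 1@1, Item 2@1, Item 3@1, Item 4@1, Item 5@1, Item 6@1.
Load per shift: shift 1: 17, shift 2: 11, shift 3: 9, shift 4: 0, shift 5: 0, shift 6: 0.
Peak is 17.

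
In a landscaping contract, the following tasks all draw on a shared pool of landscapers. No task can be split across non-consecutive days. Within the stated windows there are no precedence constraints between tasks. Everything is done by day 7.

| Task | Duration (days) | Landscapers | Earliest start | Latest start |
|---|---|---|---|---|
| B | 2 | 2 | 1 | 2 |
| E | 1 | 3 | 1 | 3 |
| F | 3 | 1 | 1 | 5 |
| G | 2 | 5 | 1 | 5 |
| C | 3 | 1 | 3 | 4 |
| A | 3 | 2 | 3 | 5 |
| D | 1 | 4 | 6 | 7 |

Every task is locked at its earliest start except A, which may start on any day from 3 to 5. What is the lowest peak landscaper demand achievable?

A@3: d1:11  d2:8  d3:4  d4:3  d5:3  d6:4  d7:0 → peak 11
A@4: d1:11  d2:8  d3:2  d4:3  d5:3  d6:6  d7:0 → peak 11
A@5: d1:11  d2:8  d3:2  d4:1  d5:3  d6:6  d7:2 → peak 11
Best is A@3, peak 11.

11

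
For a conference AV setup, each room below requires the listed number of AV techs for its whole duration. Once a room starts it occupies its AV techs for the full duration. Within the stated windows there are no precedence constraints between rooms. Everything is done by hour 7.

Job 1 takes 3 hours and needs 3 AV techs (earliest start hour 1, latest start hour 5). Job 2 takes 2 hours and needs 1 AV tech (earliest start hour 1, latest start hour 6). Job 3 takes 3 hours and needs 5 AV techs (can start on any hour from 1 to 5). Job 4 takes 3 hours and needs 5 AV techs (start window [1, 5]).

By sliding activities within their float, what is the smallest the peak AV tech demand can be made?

Early-start (Job 1@1, Job 2@1, Job 3@1, Job 4@1) gives peak 14: h1:14  h2:14  h3:13  h4:0  h5:0  h6:0  h7:0.
Shift Job 2→4, Job 4→4.
Schedule Job 1@1, Job 2@4, Job 3@1, Job 4@4: h1:8  h2:8  h3:8  h4:6  h5:6  h6:5  h7:0 — peak 8.

8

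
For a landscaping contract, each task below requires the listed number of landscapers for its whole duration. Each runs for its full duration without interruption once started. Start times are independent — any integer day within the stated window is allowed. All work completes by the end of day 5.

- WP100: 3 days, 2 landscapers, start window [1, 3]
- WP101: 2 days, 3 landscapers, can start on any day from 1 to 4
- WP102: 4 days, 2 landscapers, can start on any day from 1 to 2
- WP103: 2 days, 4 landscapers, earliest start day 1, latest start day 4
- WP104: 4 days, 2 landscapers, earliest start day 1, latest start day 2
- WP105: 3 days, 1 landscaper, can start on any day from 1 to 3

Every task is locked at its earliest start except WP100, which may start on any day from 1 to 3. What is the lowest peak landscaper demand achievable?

WP100@1: d1:14  d2:14  d3:7  d4:4  d5:0 → peak 14
WP100@2: d1:12  d2:14  d3:7  d4:6  d5:0 → peak 14
WP100@3: d1:12  d2:12  d3:7  d4:6  d5:2 → peak 12
Best is WP100@3, peak 12.

12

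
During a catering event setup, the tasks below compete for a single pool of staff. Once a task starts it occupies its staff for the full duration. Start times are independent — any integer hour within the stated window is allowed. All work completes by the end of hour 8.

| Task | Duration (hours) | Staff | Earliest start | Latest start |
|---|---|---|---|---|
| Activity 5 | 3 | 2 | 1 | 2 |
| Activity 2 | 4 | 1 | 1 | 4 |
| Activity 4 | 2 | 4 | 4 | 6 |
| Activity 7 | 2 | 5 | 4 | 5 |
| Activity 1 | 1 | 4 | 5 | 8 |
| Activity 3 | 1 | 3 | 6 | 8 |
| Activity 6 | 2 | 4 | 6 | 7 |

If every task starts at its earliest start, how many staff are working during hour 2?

3

At early start, hour 2 has: Activity 5, Activity 2.
Demand: 2 + 1 = 3.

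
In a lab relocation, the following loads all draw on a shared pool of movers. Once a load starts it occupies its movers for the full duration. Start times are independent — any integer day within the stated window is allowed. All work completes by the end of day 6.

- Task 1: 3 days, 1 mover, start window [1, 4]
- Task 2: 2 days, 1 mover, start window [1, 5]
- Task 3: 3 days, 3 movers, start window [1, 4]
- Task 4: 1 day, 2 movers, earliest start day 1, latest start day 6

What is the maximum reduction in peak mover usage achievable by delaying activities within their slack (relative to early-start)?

Early-start peak: d1:7  d2:5  d3:4  d4:0  d5:0  d6:0 ⇒ 7.
Leveled (Task 1@1, Task 2@1, Task 3@4, Task 4@3): d1:2  d2:2  d3:3  d4:3  d5:3  d6:3 ⇒ 3.
Reduction 7 − 3 = 4.

4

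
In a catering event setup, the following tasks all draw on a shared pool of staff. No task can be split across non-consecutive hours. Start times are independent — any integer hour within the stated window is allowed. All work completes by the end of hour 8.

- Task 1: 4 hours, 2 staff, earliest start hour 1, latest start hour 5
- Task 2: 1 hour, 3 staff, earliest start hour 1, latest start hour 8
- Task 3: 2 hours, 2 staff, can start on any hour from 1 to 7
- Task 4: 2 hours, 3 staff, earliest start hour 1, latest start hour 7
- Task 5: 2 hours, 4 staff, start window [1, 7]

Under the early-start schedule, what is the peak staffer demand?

14

Early-start schedule: Task 1@1, Task 2@1, Task 3@1, Task 4@1, Task 5@1.
Load per hour: hour 1: 14, hour 2: 11, hour 3: 2, hour 4: 2, hour 5: 0, hour 6: 0, hour 7: 0, hour 8: 0.
Peak is 14.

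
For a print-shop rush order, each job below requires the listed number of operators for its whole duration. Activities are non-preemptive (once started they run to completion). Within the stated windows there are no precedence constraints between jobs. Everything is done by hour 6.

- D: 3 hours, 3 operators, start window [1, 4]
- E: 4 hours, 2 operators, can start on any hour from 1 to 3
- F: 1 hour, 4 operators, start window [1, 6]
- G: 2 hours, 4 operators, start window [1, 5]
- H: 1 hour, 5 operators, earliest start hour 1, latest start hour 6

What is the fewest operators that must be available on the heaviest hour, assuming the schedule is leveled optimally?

7

Early-start (D@1, E@1, F@1, G@1, H@1) gives peak 18: h1:18  h2:9  h3:5  h4:2  h5:0  h6:0.
Shift E→2, G→4, H→6.
Schedule D@1, E@2, F@1, G@4, H@6: h1:7  h2:5  h3:5  h4:6  h5:6  h6:5 — peak 7.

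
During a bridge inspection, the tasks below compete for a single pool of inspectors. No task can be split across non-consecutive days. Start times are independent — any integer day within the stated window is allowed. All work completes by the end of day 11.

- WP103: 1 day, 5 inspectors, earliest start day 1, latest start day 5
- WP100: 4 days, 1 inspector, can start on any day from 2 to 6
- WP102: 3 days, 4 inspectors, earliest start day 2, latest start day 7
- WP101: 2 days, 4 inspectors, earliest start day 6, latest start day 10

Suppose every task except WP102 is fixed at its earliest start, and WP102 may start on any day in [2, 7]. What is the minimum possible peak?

WP102@2: d1:5  d2:5  d3:5  d4:5  d5:1  d6:4  d7:4  d8:0  d9:0  d10:0  d11:0 → peak 5
WP102@3: d1:5  d2:1  d3:5  d4:5  d5:5  d6:4  d7:4  d8:0  d9:0  d10:0  d11:0 → peak 5
WP102@4: d1:5  d2:1  d3:1  d4:5  d5:5  d6:8  d7:4  d8:0  d9:0  d10:0  d11:0 → peak 8
WP102@5: d1:5  d2:1  d3:1  d4:1  d5:5  d6:8  d7:8  d8:0  d9:0  d10:0  d11:0 → peak 8
WP102@6: d1:5  d2:1  d3:1  d4:1  d5:1  d6:8  d7:8  d8:4  d9:0  d10:0  d11:0 → peak 8
WP102@7: d1:5  d2:1  d3:1  d4:1  d5:1  d6:4  d7:8  d8:4  d9:4  d10:0  d11:0 → peak 8
Best is WP102@2, peak 5.

5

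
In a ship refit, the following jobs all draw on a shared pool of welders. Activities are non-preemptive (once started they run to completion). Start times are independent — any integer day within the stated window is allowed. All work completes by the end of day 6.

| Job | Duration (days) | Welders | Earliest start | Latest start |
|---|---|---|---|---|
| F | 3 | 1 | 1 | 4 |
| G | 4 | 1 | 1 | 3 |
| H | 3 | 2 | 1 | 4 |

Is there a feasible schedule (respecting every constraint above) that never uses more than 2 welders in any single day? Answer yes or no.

Total welder-days = 13; over 6 days the average is 13/6 > 2, so some day must exceed 2.

no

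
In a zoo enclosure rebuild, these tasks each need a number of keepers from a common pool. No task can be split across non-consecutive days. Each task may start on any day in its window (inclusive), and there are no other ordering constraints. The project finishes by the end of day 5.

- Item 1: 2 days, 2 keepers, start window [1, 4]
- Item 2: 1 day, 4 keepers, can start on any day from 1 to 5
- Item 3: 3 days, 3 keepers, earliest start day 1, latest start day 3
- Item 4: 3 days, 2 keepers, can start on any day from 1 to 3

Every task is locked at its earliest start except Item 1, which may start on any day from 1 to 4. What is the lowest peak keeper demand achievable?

9

Item 1@1: d1:11  d2:7  d3:5  d4:0  d5:0 → peak 11
Item 1@2: d1:9  d2:7  d3:7  d4:0  d5:0 → peak 9
Item 1@3: d1:9  d2:5  d3:7  d4:2  d5:0 → peak 9
Item 1@4: d1:9  d2:5  d3:5  d4:2  d5:2 → peak 9
Best is Item 1@2, peak 9.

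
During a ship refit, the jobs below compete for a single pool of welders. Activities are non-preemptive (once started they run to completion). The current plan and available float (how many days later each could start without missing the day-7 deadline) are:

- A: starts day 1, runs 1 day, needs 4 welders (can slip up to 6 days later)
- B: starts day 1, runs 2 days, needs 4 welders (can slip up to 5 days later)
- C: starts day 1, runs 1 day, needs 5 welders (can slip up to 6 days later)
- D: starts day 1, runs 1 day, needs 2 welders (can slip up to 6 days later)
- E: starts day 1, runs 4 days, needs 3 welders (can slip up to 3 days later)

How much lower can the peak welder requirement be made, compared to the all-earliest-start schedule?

11

Early-start peak: d1:18  d2:7  d3:3  d4:3  d5:0  d6:0  d7:0 ⇒ 18.
Leveled (A@1, B@2, C@5, D@4, E@1): d1:7  d2:7  d3:7  d4:5  d5:5  d6:0  d7:0 ⇒ 7.
Reduction 18 − 7 = 11.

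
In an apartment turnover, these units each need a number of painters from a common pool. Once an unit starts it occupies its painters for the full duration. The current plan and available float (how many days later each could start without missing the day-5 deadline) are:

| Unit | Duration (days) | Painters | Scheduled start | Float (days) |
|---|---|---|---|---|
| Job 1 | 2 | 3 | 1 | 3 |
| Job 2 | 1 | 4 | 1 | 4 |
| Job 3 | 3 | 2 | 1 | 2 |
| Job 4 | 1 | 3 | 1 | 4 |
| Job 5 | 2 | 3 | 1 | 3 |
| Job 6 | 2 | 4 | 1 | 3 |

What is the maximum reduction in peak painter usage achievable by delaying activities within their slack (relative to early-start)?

Early-start peak: d1:19  d2:12  d3:2  d4:0  d5:0 ⇒ 19.
Leveled (Job 1@1, Job 2@1, Job 3@2, Job 4@3, Job 5@2, Job 6@4): d1:7  d2:8  d3:8  d4:6  d5:4 ⇒ 8.
Reduction 19 − 8 = 11.

11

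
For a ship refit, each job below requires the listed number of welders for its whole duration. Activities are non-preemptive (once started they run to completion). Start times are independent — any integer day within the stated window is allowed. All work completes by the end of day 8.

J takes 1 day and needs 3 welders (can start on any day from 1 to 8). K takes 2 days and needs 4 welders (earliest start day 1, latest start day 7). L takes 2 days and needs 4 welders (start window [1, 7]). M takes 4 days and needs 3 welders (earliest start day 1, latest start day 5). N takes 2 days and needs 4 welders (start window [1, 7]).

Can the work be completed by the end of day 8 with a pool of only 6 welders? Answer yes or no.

The minimum achievable peak is 7; 6 < 7, so no feasible schedule stays within the cap.

no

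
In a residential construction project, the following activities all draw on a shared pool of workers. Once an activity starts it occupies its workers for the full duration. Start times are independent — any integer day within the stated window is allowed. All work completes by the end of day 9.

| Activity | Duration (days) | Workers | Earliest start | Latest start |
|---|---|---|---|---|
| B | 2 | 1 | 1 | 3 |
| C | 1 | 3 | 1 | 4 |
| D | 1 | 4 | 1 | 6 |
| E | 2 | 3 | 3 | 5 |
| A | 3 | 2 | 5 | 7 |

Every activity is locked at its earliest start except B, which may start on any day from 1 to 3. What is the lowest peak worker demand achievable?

B@1: d1:8  d2:1  d3:3  d4:3  d5:2  d6:2  d7:2  d8:0  d9:0 → peak 8
B@2: d1:7  d2:1  d3:4  d4:3  d5:2  d6:2  d7:2  d8:0  d9:0 → peak 7
B@3: d1:7  d2:0  d3:4  d4:4  d5:2  d6:2  d7:2  d8:0  d9:0 → peak 7
Best is B@2, peak 7.

7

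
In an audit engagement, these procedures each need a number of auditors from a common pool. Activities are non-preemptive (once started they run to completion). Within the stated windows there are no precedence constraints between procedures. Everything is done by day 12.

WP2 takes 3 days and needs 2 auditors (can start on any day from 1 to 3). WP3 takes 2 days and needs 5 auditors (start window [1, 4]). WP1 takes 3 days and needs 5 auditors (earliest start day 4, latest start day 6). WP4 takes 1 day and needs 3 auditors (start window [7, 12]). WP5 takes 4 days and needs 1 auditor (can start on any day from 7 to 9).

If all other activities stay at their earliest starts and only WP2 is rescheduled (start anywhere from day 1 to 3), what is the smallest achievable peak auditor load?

7

WP2@1: d1:7  d2:7  d3:2  d4:5  d5:5  d6:5  d7:4  d8:1  d9:1  d10:1  d11:0  d12:0 → peak 7
WP2@2: d1:5  d2:7  d3:2  d4:7  d5:5  d6:5  d7:4  d8:1  d9:1  d10:1  d11:0  d12:0 → peak 7
WP2@3: d1:5  d2:5  d3:2  d4:7  d5:7  d6:5  d7:4  d8:1  d9:1  d10:1  d11:0  d12:0 → peak 7
Best is WP2@1, peak 7.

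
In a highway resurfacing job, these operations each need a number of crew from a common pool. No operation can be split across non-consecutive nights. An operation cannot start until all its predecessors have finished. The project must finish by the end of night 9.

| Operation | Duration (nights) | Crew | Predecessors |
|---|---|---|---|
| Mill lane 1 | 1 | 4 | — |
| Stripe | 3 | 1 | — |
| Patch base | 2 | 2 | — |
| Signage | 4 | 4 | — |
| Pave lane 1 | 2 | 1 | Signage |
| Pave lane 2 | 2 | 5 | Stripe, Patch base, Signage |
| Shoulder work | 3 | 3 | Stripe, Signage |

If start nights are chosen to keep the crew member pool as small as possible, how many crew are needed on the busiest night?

Early-start (Mill lane 1@1, Stripe@1, Patch base@1, Signage@1, Pave lane 1@5, Pave lane 2@5, Shoulder work@5) gives peak 11: n1:11  n2:7  n3:5  n4:4  n5:9  n6:9  n7:3  n8:0  n9:0.
Shift Mill lane 1→5, Pave lane 1→6, Pave lane 2→8.
Schedule Mill lane 1@5, Stripe@1, Patch base@1, Signage@1, Pave lane 1@6, Pave lane 2@8, Shoulder work@5: n1:7  n2:7  n3:5  n4:4  n5:7  n6:4  n7:4  n8:5  n9:5 — peak 7.

7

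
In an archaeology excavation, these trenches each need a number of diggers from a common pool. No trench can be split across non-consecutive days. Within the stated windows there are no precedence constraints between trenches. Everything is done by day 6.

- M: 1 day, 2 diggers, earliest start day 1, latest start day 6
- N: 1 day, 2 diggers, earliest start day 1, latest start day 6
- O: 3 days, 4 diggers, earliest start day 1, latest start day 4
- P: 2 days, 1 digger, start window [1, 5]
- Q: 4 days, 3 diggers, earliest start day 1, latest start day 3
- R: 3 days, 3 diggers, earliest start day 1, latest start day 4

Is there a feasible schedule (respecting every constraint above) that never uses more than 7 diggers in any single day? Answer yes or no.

Schedule M@1, N@1, O@4, P@2, Q@2, R@1: d1:7  d2:7  d3:7  d4:7  d5:7  d6:4 — peak 7 ≤ 7.

yes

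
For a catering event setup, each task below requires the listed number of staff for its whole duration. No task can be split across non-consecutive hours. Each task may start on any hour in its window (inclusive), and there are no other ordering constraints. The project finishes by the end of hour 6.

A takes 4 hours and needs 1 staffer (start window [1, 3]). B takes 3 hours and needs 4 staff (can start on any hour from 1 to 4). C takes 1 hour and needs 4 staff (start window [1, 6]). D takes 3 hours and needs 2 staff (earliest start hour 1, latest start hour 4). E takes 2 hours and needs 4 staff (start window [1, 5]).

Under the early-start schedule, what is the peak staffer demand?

Early-start schedule: A@1, B@1, C@1, D@1, E@1.
Load per hour: hour 1: 15, hour 2: 11, hour 3: 7, hour 4: 1, hour 5: 0, hour 6: 0.
Peak is 15.

15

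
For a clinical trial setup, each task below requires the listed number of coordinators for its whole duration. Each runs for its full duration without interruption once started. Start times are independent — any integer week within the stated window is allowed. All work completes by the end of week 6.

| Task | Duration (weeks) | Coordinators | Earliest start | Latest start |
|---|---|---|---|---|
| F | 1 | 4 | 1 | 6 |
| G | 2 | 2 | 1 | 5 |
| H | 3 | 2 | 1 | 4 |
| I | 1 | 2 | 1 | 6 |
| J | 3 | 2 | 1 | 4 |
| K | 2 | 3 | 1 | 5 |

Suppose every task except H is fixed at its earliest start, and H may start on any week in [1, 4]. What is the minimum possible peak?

H@1: w1:15  w2:9  w3:4  w4:0  w5:0  w6:0 → peak 15
H@2: w1:13  w2:9  w3:4  w4:2  w5:0  w6:0 → peak 13
H@3: w1:13  w2:7  w3:4  w4:2  w5:2  w6:0 → peak 13
H@4: w1:13  w2:7  w3:2  w4:2  w5:2  w6:2 → peak 13
Best is H@2, peak 13.

13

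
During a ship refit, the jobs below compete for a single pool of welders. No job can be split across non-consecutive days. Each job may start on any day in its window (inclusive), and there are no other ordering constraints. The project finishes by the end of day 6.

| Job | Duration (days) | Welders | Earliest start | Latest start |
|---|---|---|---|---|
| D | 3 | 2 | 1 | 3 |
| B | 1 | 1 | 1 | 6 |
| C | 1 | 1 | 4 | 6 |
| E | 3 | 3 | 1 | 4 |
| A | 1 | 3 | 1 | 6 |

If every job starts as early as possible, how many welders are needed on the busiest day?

9

Early-start schedule: D@1, B@1, C@4, E@1, A@1.
Load per day: day 1: 9, day 2: 5, day 3: 5, day 4: 1, day 5: 0, day 6: 0.
Peak is 9.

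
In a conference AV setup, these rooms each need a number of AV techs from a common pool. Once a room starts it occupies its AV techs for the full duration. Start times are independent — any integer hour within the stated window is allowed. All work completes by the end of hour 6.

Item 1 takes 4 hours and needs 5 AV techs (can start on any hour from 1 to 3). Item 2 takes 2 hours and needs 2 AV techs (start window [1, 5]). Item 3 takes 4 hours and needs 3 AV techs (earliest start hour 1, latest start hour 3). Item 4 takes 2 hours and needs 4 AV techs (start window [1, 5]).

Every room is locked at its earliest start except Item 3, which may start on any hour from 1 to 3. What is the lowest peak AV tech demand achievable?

11

Item 3@1: h1:14  h2:14  h3:8  h4:8  h5:0  h6:0 → peak 14
Item 3@2: h1:11  h2:14  h3:8  h4:8  h5:3  h6:0 → peak 14
Item 3@3: h1:11  h2:11  h3:8  h4:8  h5:3  h6:3 → peak 11
Best is Item 3@3, peak 11.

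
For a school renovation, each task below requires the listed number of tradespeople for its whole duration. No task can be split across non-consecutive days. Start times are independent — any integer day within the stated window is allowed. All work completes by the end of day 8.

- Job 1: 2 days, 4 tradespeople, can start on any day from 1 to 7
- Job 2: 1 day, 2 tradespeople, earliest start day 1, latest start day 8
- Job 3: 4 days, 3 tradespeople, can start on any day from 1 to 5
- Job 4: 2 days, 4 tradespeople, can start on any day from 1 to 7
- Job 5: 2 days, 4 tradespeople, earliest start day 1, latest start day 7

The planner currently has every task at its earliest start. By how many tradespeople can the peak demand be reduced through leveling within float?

10

Early-start peak: d1:17  d2:15  d3:3  d4:3  d5:0  d6:0  d7:0  d8:0 ⇒ 17.
Leveled (Job 1@1, Job 2@1, Job 3@2, Job 4@3, Job 5@5): d1:6  d2:7  d3:7  d4:7  d5:7  d6:4  d7:0  d8:0 ⇒ 7.
Reduction 17 − 7 = 10.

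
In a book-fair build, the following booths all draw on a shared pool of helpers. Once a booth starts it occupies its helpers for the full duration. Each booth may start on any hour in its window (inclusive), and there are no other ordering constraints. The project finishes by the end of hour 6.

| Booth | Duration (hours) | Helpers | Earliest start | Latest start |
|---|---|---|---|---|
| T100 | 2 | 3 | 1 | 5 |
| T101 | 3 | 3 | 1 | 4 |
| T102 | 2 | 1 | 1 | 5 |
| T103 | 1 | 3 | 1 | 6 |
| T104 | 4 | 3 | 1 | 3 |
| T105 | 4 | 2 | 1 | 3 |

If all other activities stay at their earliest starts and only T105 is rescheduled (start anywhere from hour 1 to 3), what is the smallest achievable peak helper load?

T105@1: h1:15  h2:12  h3:8  h4:5  h5:0  h6:0 → peak 15
T105@2: h1:13  h2:12  h3:8  h4:5  h5:2  h6:0 → peak 13
T105@3: h1:13  h2:10  h3:8  h4:5  h5:2  h6:2 → peak 13
Best is T105@2, peak 13.

13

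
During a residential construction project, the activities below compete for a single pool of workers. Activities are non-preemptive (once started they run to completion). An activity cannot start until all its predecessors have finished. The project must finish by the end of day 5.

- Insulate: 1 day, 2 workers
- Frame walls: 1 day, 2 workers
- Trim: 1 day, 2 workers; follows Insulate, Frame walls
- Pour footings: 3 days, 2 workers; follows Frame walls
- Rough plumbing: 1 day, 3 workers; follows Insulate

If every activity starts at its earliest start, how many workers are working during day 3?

2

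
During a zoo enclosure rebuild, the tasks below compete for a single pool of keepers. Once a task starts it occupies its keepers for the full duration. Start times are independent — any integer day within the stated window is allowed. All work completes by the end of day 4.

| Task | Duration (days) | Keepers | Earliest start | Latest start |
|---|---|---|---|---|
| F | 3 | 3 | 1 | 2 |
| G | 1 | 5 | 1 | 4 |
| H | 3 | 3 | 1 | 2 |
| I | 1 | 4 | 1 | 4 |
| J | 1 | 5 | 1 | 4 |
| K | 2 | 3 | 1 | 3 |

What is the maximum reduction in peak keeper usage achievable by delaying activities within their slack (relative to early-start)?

13

Early-start peak: d1:23  d2:9  d3:6  d4:0 ⇒ 23.
Leveled (F@1, G@4, H@1, I@1, J@4, K@2): d1:10  d2:9  d3:9  d4:10 ⇒ 10.
Reduction 23 − 10 = 13.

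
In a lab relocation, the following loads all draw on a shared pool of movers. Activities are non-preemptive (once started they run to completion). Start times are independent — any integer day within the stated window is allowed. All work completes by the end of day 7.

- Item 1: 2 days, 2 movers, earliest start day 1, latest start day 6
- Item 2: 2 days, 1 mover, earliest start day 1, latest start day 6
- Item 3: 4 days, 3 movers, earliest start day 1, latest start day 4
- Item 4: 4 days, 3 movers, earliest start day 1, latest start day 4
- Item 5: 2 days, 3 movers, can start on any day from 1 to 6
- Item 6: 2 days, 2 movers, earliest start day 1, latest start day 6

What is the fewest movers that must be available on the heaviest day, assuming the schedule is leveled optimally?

Early-start (Item 1@1, Item 2@1, Item 3@1, Item 4@1, Item 5@1, Item 6@1) gives peak 14: d1:14  d2:14  d3:6  d4:6  d5:0  d6:0  d7:0.
Shift Item 2→3, Item 4→3, Item 5→5.
Schedule Item 1@1, Item 2@3, Item 3@1, Item 4@3, Item 5@5, Item 6@1: d1:7  d2:7  d3:7  d4:7  d5:6  d6:6  d7:0 — peak 7.

7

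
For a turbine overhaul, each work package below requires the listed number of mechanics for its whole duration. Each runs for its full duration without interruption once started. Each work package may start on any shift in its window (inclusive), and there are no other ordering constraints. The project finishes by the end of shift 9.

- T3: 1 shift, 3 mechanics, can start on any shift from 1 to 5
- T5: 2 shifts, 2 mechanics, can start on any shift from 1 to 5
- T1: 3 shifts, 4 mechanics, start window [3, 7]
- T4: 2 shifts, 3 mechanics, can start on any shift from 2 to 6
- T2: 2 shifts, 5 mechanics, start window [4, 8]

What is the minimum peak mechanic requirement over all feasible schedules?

Early-start (T3@1, T5@1, T1@3, T4@2, T2@4) gives peak 9: s1:5  s2:5  s3:7  s4:9  s5:9  s6:0  s7:0  s8:0  s9:0.
Shift T4→6, T2→8.
Schedule T3@1, T5@1, T1@3, T4@6, T2@8: s1:5  s2:2  s3:4  s4:4  s5:4  s6:3  s7:3  s8:5  s9:5 — peak 5.

5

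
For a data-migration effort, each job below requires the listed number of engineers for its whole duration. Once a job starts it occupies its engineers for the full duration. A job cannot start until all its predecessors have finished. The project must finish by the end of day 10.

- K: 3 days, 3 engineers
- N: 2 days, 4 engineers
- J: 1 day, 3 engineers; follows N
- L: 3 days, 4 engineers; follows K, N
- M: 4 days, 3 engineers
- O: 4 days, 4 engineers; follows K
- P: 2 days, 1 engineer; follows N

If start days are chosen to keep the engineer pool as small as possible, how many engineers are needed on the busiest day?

Early-start (K@1, N@1, J@3, L@4, M@1, O@4, P@3) gives peak 12: d1:10  d2:10  d3:10  d4:12  d5:8  d6:8  d7:4  d8:0  d9:0  d10:0.
Shift M→4, O→7, P→8.
Schedule K@1, N@1, J@3, L@4, M@4, O@7, P@8: d1:7  d2:7  d3:6  d4:7  d5:7  d6:7  d7:7  d8:5  d9:5  d10:4 — peak 7.
Total engineer-days = 62 over 10 days ⇒ peak ≥ ⌈62/10⌉ = 7, so 7 is optimal.

7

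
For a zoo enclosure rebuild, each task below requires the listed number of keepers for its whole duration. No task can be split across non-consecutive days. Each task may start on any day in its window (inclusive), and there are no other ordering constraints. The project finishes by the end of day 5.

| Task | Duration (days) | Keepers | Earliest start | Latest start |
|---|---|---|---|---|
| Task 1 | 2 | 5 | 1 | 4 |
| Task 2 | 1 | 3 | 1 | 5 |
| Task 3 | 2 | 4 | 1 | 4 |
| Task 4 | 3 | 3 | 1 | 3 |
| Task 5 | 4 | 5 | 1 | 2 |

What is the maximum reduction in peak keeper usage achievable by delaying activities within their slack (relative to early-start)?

Early-start peak: d1:20  d2:17  d3:8  d4:5  d5:0 ⇒ 20.
Leveled (Task 1@1, Task 2@1, Task 3@3, Task 4@3, Task 5@2): d1:8  d2:10  d3:12  d4:12  d5:8 ⇒ 12.
Reduction 20 − 12 = 8.

8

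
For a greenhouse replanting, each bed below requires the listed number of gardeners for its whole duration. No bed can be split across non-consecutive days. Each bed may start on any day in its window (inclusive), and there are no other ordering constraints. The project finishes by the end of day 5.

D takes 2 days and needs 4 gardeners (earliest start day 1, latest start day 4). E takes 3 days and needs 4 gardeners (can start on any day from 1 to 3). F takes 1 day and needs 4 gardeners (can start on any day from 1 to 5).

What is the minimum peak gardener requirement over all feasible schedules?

Early-start (D@1, E@1, F@1) gives peak 12: d1:12  d2:8  d3:4  d4:0  d5:0.
Shift F→3.
Schedule D@1, E@1, F@3: d1:8  d2:8  d3:8  d4:0  d5:0 — peak 8.

8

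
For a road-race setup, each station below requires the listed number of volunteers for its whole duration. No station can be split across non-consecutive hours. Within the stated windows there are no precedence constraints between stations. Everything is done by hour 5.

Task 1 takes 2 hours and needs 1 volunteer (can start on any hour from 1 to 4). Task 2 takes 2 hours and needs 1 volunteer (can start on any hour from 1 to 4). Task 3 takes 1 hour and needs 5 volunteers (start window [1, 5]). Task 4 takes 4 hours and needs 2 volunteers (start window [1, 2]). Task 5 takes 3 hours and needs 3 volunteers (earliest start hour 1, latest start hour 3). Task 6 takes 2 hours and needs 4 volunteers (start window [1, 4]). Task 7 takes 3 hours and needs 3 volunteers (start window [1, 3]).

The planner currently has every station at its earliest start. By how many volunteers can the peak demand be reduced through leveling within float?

Early-start peak: h1:19  h2:14  h3:8  h4:2  h5:0 ⇒ 19.
Leveled (Task 1@1, Task 2@2, Task 3@1, Task 4@2, Task 5@1, Task 6@4, Task 7@3): h1:9  h2:7  h3:9  h4:9  h5:9 ⇒ 9.
Reduction 19 − 9 = 10.

10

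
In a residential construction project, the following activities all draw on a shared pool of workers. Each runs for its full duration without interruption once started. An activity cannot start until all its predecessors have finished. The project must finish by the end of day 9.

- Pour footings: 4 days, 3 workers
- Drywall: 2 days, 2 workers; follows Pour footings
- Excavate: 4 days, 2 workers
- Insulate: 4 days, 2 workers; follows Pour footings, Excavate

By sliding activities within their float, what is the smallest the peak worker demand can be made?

5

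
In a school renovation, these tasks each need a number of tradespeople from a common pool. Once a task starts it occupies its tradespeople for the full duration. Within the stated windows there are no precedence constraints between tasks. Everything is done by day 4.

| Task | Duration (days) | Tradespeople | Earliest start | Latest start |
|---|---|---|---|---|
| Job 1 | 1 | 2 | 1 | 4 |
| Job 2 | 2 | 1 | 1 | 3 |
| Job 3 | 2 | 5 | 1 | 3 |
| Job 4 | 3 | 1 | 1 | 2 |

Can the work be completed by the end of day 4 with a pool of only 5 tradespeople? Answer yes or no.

The minimum achievable peak is 6; 5 < 6, so no feasible schedule stays within the cap.

no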